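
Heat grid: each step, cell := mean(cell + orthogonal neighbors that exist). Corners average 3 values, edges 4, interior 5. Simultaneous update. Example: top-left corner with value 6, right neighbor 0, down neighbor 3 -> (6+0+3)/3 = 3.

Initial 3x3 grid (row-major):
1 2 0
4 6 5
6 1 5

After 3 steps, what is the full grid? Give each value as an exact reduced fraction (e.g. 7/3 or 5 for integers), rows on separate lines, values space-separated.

After step 1:
  7/3 9/4 7/3
  17/4 18/5 4
  11/3 9/2 11/3
After step 2:
  53/18 631/240 103/36
  277/80 93/25 17/5
  149/36 463/120 73/18
After step 3:
  3253/1080 43757/14400 6401/2160
  17119/4800 1707/500 4211/1200
  8251/2160 28391/7200 4073/1080

Answer: 3253/1080 43757/14400 6401/2160
17119/4800 1707/500 4211/1200
8251/2160 28391/7200 4073/1080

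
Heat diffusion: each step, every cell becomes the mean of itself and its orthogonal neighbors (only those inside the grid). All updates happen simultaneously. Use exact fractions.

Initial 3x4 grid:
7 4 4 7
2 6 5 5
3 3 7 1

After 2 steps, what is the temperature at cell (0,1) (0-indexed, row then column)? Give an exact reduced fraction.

Step 1: cell (0,1) = 21/4
Step 2: cell (0,1) = 223/48
Full grid after step 2:
  169/36 223/48 1259/240 89/18
  31/8 239/50 229/50 587/120
  143/36 185/48 1109/240 77/18

Answer: 223/48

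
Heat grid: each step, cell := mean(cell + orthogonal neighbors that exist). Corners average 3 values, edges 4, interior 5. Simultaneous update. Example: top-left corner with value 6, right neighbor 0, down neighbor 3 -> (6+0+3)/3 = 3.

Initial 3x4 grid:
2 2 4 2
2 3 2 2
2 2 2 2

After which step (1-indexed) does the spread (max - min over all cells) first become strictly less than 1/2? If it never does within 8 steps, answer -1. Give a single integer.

Step 1: max=11/4, min=2, spread=3/4
Step 2: max=631/240, min=2, spread=151/240
Step 3: max=5281/2160, min=767/360, spread=679/2160
  -> spread < 1/2 first at step 3
Step 4: max=521341/216000, min=47261/21600, spread=48731/216000
Step 5: max=2295923/972000, min=5718883/2592000, spread=242147/1555200
Step 6: max=227588747/97200000, min=144654073/64800000, spread=848611/7776000
Step 7: max=16267968781/6998400000, min=20918380783/9331200000, spread=92669311/1119744000
Step 8: max=970810014779/419904000000, min=1261861729997/559872000000, spread=781238953/13436928000

Answer: 3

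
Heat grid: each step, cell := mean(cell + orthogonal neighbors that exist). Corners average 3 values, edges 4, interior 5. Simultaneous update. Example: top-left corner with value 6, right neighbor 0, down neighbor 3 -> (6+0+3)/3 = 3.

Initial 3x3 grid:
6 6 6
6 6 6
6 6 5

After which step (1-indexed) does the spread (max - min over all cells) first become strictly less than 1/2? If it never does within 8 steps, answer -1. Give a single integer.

Step 1: max=6, min=17/3, spread=1/3
  -> spread < 1/2 first at step 1
Step 2: max=6, min=103/18, spread=5/18
Step 3: max=6, min=1255/216, spread=41/216
Step 4: max=2149/360, min=75629/12960, spread=347/2592
Step 5: max=21443/3600, min=4558663/777600, spread=2921/31104
Step 6: max=2566517/432000, min=274107461/46656000, spread=24611/373248
Step 7: max=57663259/9720000, min=16477437967/2799360000, spread=207329/4478976
Step 8: max=3071598401/518400000, min=989739647549/167961600000, spread=1746635/53747712

Answer: 1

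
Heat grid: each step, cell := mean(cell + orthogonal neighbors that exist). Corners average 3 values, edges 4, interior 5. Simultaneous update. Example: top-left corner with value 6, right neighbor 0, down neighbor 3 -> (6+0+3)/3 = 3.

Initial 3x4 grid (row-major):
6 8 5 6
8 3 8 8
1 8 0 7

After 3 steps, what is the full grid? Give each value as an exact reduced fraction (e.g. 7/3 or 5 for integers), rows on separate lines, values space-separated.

Answer: 2671/432 41813/7200 46043/7200 6649/1080
12751/2400 5879/1000 33119/6000 89761/14400
2285/432 34813/7200 13381/2400 989/180

Derivation:
After step 1:
  22/3 11/2 27/4 19/3
  9/2 7 24/5 29/4
  17/3 3 23/4 5
After step 2:
  52/9 319/48 1403/240 61/9
  49/8 124/25 631/100 1403/240
  79/18 257/48 371/80 6
After step 3:
  2671/432 41813/7200 46043/7200 6649/1080
  12751/2400 5879/1000 33119/6000 89761/14400
  2285/432 34813/7200 13381/2400 989/180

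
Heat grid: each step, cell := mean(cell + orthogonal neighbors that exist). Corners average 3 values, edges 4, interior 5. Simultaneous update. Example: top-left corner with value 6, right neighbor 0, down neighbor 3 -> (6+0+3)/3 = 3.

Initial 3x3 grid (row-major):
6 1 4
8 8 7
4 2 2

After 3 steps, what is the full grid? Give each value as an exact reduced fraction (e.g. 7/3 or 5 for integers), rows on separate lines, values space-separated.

After step 1:
  5 19/4 4
  13/2 26/5 21/4
  14/3 4 11/3
After step 2:
  65/12 379/80 14/3
  641/120 257/50 1087/240
  91/18 263/60 155/36
After step 3:
  3719/720 23953/4800 209/45
  37717/7200 14479/3000 67109/14400
  5321/1080 4249/900 9517/2160

Answer: 3719/720 23953/4800 209/45
37717/7200 14479/3000 67109/14400
5321/1080 4249/900 9517/2160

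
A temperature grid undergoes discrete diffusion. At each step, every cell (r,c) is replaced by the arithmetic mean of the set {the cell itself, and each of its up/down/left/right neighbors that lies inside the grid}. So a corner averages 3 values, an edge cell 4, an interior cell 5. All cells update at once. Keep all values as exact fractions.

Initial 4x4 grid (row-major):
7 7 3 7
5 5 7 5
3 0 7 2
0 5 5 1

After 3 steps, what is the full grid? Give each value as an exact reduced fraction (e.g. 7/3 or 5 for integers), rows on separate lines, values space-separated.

After step 1:
  19/3 11/2 6 5
  5 24/5 27/5 21/4
  2 4 21/5 15/4
  8/3 5/2 9/2 8/3
After step 2:
  101/18 679/120 219/40 65/12
  68/15 247/50 513/100 97/20
  41/12 7/2 437/100 119/30
  43/18 41/12 52/15 131/36
After step 3:
  5689/1080 4879/900 271/50 1889/360
  16651/3600 14257/3000 4953/1000 5809/1200
  2491/720 5893/1500 613/150 15143/3600
  83/27 2299/720 13403/3600 1993/540

Answer: 5689/1080 4879/900 271/50 1889/360
16651/3600 14257/3000 4953/1000 5809/1200
2491/720 5893/1500 613/150 15143/3600
83/27 2299/720 13403/3600 1993/540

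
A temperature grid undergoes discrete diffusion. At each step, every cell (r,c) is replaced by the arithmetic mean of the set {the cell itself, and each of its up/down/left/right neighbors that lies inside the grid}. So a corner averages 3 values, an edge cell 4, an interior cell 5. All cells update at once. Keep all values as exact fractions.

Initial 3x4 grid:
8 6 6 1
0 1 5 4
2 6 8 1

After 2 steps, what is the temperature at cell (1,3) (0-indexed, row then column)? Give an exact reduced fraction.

Step 1: cell (1,3) = 11/4
Step 2: cell (1,3) = 311/80
Full grid after step 2:
  38/9 1081/240 1093/240 131/36
  821/240 413/100 413/100 311/80
  29/9 931/240 1103/240 145/36

Answer: 311/80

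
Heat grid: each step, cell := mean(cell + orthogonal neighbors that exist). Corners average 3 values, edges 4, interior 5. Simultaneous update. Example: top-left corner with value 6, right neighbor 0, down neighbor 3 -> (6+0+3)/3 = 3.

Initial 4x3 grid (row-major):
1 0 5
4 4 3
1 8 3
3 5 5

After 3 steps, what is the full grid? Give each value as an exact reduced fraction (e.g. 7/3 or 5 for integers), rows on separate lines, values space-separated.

After step 1:
  5/3 5/2 8/3
  5/2 19/5 15/4
  4 21/5 19/4
  3 21/4 13/3
After step 2:
  20/9 319/120 107/36
  359/120 67/20 449/120
  137/40 22/5 511/120
  49/12 1007/240 43/9
After step 3:
  1417/540 4033/1440 1687/540
  1079/360 2057/600 1289/360
  149/40 4711/1200 773/180
  2809/720 12569/2880 9527/2160

Answer: 1417/540 4033/1440 1687/540
1079/360 2057/600 1289/360
149/40 4711/1200 773/180
2809/720 12569/2880 9527/2160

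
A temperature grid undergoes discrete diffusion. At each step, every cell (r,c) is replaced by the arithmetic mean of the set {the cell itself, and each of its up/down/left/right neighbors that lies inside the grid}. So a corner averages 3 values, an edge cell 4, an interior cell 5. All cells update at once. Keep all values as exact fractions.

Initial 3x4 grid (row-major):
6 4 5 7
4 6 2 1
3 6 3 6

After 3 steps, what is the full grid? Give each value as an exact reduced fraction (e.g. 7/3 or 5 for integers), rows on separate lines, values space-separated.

After step 1:
  14/3 21/4 9/2 13/3
  19/4 22/5 17/5 4
  13/3 9/2 17/4 10/3
After step 2:
  44/9 1129/240 1049/240 77/18
  363/80 223/50 411/100 113/30
  163/36 1049/240 929/240 139/36
After step 3:
  5087/1080 33163/7200 31433/7200 8939/2160
  22097/4800 8873/2000 12347/3000 7207/1800
  4837/1080 31013/7200 29183/7200 8279/2160

Answer: 5087/1080 33163/7200 31433/7200 8939/2160
22097/4800 8873/2000 12347/3000 7207/1800
4837/1080 31013/7200 29183/7200 8279/2160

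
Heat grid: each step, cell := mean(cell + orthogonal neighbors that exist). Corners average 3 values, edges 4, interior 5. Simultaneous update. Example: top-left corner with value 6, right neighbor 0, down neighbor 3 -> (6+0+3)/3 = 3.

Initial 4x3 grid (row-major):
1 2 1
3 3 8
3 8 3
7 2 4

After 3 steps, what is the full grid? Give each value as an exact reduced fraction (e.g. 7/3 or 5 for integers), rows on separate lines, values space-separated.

After step 1:
  2 7/4 11/3
  5/2 24/5 15/4
  21/4 19/5 23/4
  4 21/4 3
After step 2:
  25/12 733/240 55/18
  291/80 83/25 539/120
  311/80 497/100 163/40
  29/6 321/80 14/3
After step 3:
  117/40 41447/14400 7633/2160
  7757/2400 2921/750 1681/450
  10397/2400 4053/1000 5461/1200
  191/45 7393/1600 3061/720

Answer: 117/40 41447/14400 7633/2160
7757/2400 2921/750 1681/450
10397/2400 4053/1000 5461/1200
191/45 7393/1600 3061/720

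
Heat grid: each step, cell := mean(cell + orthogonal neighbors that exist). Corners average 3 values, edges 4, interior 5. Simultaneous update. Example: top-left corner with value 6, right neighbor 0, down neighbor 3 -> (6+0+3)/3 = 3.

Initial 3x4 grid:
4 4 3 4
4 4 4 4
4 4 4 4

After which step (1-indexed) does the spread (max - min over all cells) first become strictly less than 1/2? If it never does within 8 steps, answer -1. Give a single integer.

Answer: 1

Derivation:
Step 1: max=4, min=11/3, spread=1/3
  -> spread < 1/2 first at step 1
Step 2: max=4, min=449/120, spread=31/120
Step 3: max=4, min=4109/1080, spread=211/1080
Step 4: max=7153/1800, min=415103/108000, spread=14077/108000
Step 5: max=428317/108000, min=3747593/972000, spread=5363/48600
Step 6: max=237131/60000, min=112899191/29160000, spread=93859/1166400
Step 7: max=383463533/97200000, min=6788125519/1749600000, spread=4568723/69984000
Step 8: max=11482381111/2916000000, min=408123564371/104976000000, spread=8387449/167961600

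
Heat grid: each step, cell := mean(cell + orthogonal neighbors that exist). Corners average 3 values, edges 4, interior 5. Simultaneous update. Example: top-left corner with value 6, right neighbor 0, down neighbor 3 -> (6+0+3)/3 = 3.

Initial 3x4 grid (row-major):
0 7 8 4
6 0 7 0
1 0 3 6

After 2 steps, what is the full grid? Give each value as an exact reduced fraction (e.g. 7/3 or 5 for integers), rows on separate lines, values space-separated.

Answer: 59/18 223/48 357/80 59/12
149/48 141/50 447/100 297/80
61/36 17/6 29/10 15/4

Derivation:
After step 1:
  13/3 15/4 13/2 4
  7/4 4 18/5 17/4
  7/3 1 4 3
After step 2:
  59/18 223/48 357/80 59/12
  149/48 141/50 447/100 297/80
  61/36 17/6 29/10 15/4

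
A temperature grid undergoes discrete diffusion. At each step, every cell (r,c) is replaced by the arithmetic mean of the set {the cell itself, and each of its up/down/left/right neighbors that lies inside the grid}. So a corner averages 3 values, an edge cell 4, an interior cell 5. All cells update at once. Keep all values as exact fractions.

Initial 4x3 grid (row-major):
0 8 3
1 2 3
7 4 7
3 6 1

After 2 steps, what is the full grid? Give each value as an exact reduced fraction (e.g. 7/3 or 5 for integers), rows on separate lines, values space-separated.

Answer: 35/12 871/240 35/9
257/80 183/50 473/120
1007/240 99/25 521/120
151/36 187/40 143/36

Derivation:
After step 1:
  3 13/4 14/3
  5/2 18/5 15/4
  15/4 26/5 15/4
  16/3 7/2 14/3
After step 2:
  35/12 871/240 35/9
  257/80 183/50 473/120
  1007/240 99/25 521/120
  151/36 187/40 143/36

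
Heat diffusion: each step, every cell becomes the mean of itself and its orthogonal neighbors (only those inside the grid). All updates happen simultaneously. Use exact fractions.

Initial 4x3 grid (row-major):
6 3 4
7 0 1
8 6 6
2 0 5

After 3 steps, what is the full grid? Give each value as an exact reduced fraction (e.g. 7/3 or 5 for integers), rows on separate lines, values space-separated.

After step 1:
  16/3 13/4 8/3
  21/4 17/5 11/4
  23/4 4 9/2
  10/3 13/4 11/3
After step 2:
  83/18 293/80 26/9
  74/15 373/100 799/240
  55/12 209/50 179/48
  37/9 57/16 137/36
After step 3:
  9509/2160 5957/1600 3557/1080
  2009/450 3967/1000 24619/7200
  16027/3600 3957/1000 27079/7200
  1765/432 18791/4800 799/216

Answer: 9509/2160 5957/1600 3557/1080
2009/450 3967/1000 24619/7200
16027/3600 3957/1000 27079/7200
1765/432 18791/4800 799/216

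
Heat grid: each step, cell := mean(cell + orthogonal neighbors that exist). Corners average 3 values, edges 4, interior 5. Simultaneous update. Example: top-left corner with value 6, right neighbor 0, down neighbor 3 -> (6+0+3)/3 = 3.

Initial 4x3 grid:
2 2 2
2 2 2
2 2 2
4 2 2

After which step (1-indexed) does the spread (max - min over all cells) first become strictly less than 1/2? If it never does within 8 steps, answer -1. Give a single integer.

Step 1: max=8/3, min=2, spread=2/3
Step 2: max=23/9, min=2, spread=5/9
Step 3: max=257/108, min=2, spread=41/108
  -> spread < 1/2 first at step 3
Step 4: max=30137/12960, min=2, spread=4217/12960
Step 5: max=1764349/777600, min=7279/3600, spread=38417/155520
Step 6: max=104512211/46656000, min=146597/72000, spread=1903471/9331200
Step 7: max=6199709089/2799360000, min=4435759/2160000, spread=18038617/111974400
Step 8: max=369191382851/167961600000, min=401726759/194400000, spread=883978523/6718464000

Answer: 3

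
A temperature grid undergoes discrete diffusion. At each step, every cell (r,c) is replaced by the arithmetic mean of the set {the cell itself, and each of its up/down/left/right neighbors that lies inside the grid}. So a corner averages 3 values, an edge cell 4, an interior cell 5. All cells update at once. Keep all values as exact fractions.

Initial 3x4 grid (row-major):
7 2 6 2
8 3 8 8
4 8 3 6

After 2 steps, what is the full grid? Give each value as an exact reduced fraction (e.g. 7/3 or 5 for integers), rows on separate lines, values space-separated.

Answer: 47/9 307/60 299/60 95/18
709/120 259/50 563/100 113/20
50/9 1393/240 1321/240 215/36

Derivation:
After step 1:
  17/3 9/2 9/2 16/3
  11/2 29/5 28/5 6
  20/3 9/2 25/4 17/3
After step 2:
  47/9 307/60 299/60 95/18
  709/120 259/50 563/100 113/20
  50/9 1393/240 1321/240 215/36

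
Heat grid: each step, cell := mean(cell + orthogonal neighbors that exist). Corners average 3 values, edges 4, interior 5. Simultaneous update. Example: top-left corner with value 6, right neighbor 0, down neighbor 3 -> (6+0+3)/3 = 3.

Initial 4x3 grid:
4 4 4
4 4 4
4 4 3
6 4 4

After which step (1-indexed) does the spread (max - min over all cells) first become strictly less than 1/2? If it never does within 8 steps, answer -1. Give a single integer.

Answer: 3

Derivation:
Step 1: max=14/3, min=11/3, spread=1
Step 2: max=41/9, min=449/120, spread=293/360
Step 3: max=583/135, min=4633/1200, spread=4943/10800
  -> spread < 1/2 first at step 3
Step 4: max=275953/64800, min=42293/10800, spread=4439/12960
Step 5: max=16271117/3888000, min=1277561/324000, spread=188077/777600
Step 6: max=968904583/233280000, min=38437067/9720000, spread=1856599/9331200
Step 7: max=57715949597/13996800000, min=579349657/145800000, spread=83935301/559872000
Step 8: max=3448441929223/839808000000, min=34867675613/8748000000, spread=809160563/6718464000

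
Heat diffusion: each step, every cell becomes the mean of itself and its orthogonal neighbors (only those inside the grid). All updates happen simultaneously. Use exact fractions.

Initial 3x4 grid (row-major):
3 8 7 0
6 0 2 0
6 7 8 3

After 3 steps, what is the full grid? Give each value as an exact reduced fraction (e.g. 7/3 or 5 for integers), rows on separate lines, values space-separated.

Answer: 5213/1080 6233/1440 5287/1440 1601/540
1531/320 1851/400 1489/400 2947/960
2789/540 6853/1440 5987/1440 3707/1080

Derivation:
After step 1:
  17/3 9/2 17/4 7/3
  15/4 23/5 17/5 5/4
  19/3 21/4 5 11/3
After step 2:
  167/36 1141/240 869/240 47/18
  407/80 43/10 37/10 213/80
  46/9 1271/240 1039/240 119/36
After step 3:
  5213/1080 6233/1440 5287/1440 1601/540
  1531/320 1851/400 1489/400 2947/960
  2789/540 6853/1440 5987/1440 3707/1080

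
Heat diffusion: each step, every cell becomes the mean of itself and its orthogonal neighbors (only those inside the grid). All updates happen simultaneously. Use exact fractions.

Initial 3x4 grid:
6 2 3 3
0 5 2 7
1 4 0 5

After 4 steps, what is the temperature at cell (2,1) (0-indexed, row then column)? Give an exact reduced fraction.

Step 1: cell (2,1) = 5/2
Step 2: cell (2,1) = 571/240
Step 3: cell (2,1) = 3971/1440
Step 4: cell (2,1) = 119369/43200
Full grid after step 4:
  3839/1296 65947/21600 2951/864 92339/25920
  117709/43200 107611/36000 233267/72000 124031/34560
  6889/2592 119369/43200 1847/576 29663/8640

Answer: 119369/43200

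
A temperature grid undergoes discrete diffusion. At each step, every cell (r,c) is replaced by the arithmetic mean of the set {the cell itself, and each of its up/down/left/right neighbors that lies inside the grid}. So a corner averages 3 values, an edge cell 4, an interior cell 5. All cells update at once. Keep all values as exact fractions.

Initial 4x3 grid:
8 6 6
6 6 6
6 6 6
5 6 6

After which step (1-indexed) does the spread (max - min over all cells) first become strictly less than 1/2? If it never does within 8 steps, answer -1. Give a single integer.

Step 1: max=20/3, min=17/3, spread=1
Step 2: max=59/9, min=103/18, spread=5/6
Step 3: max=2747/432, min=16843/2880, spread=4411/8640
Step 4: max=40831/6480, min=152563/25920, spread=3587/8640
  -> spread < 1/2 first at step 4
Step 5: max=4848667/777600, min=61356211/10368000, spread=9878047/31104000
Step 6: max=289421783/46656000, min=184959167/31104000, spread=4793213/18662400
Step 7: max=17281007257/2799360000, min=222602084011/37324800000, spread=23434038247/111974400000
Step 8: max=1033576922963/167961600000, min=669781885567/111974400000, spread=2312327569/13436928000

Answer: 4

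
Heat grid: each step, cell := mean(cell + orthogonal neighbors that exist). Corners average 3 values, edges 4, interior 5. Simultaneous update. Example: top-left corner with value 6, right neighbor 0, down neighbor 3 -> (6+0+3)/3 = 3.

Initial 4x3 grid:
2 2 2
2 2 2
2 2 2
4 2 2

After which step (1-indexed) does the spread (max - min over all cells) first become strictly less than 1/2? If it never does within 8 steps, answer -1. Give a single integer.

Step 1: max=8/3, min=2, spread=2/3
Step 2: max=23/9, min=2, spread=5/9
Step 3: max=257/108, min=2, spread=41/108
  -> spread < 1/2 first at step 3
Step 4: max=30137/12960, min=2, spread=4217/12960
Step 5: max=1764349/777600, min=7279/3600, spread=38417/155520
Step 6: max=104512211/46656000, min=146597/72000, spread=1903471/9331200
Step 7: max=6199709089/2799360000, min=4435759/2160000, spread=18038617/111974400
Step 8: max=369191382851/167961600000, min=401726759/194400000, spread=883978523/6718464000

Answer: 3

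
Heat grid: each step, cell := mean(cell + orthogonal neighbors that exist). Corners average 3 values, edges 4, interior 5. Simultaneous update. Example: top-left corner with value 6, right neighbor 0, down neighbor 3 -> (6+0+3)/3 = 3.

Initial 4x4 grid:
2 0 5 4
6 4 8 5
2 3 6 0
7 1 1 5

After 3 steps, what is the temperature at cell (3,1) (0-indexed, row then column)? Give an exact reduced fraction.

Answer: 4849/1440

Derivation:
Step 1: cell (3,1) = 3
Step 2: cell (3,1) = 767/240
Step 3: cell (3,1) = 4849/1440
Full grid after step 3:
  457/135 2629/720 14897/3600 9601/2160
  2551/720 2867/750 25327/6000 30349/7200
  2639/720 21971/6000 3687/1000 3021/800
  7517/2160 4849/1440 7903/2400 1141/360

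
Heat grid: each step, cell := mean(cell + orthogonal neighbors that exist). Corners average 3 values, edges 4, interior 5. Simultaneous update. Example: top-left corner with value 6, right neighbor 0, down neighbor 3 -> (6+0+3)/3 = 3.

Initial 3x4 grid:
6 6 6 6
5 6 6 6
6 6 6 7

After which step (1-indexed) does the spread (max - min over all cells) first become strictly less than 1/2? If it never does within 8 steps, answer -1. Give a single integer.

Step 1: max=19/3, min=17/3, spread=2/3
Step 2: max=113/18, min=1373/240, spread=401/720
Step 3: max=1337/216, min=12523/2160, spread=847/2160
  -> spread < 1/2 first at step 3
Step 4: max=796381/129600, min=5037989/864000, spread=813653/2592000
Step 5: max=47519729/7776000, min=45525499/7776000, spread=199423/777600
Step 6: max=2838881551/466560000, min=2741965601/466560000, spread=1938319/9331200
Step 7: max=169780699109/27993600000, min=164993309659/27993600000, spread=95747789/559872000
Step 8: max=10159747785631/1679616000000, min=9924742002881/1679616000000, spread=940023131/6718464000

Answer: 3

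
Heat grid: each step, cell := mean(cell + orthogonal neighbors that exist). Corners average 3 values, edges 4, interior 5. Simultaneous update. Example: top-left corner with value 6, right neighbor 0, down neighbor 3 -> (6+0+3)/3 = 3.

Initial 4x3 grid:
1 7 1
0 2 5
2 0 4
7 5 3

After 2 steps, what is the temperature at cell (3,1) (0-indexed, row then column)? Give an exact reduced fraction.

Step 1: cell (3,1) = 15/4
Step 2: cell (3,1) = 901/240
Full grid after step 2:
  20/9 251/80 121/36
  269/120 62/25 197/60
  323/120 72/25 63/20
  32/9 901/240 43/12

Answer: 901/240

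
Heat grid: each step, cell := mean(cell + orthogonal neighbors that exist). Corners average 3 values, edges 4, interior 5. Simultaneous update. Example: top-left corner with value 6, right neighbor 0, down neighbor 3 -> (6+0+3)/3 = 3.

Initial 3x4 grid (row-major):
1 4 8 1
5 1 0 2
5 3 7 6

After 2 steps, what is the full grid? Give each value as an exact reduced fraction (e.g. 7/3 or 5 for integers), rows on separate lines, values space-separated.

After step 1:
  10/3 7/2 13/4 11/3
  3 13/5 18/5 9/4
  13/3 4 4 5
After step 2:
  59/18 761/240 841/240 55/18
  199/60 167/50 157/50 871/240
  34/9 56/15 83/20 15/4

Answer: 59/18 761/240 841/240 55/18
199/60 167/50 157/50 871/240
34/9 56/15 83/20 15/4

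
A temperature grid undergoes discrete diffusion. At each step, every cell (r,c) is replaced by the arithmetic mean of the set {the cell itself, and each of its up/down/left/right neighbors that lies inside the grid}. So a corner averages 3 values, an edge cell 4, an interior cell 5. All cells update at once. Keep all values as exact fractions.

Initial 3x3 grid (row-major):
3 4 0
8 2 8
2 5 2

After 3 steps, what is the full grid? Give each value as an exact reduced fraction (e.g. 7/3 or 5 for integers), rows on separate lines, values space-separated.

After step 1:
  5 9/4 4
  15/4 27/5 3
  5 11/4 5
After step 2:
  11/3 333/80 37/12
  383/80 343/100 87/20
  23/6 363/80 43/12
After step 3:
  757/180 5737/1600 2783/720
  6287/1600 8507/2000 2167/600
  1579/360 18461/4800 2993/720

Answer: 757/180 5737/1600 2783/720
6287/1600 8507/2000 2167/600
1579/360 18461/4800 2993/720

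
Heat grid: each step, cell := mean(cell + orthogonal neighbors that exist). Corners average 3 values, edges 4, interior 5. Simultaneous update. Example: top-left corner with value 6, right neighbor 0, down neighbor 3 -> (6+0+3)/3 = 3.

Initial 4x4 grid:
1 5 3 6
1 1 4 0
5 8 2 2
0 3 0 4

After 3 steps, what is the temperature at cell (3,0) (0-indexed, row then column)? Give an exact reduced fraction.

Step 1: cell (3,0) = 8/3
Step 2: cell (3,0) = 107/36
Step 3: cell (3,0) = 3179/1080
Full grid after step 3:
  3049/1080 10243/3600 157/48 3
  4949/1800 9433/3000 1427/500 237/80
  5527/1800 8843/3000 723/250 587/240
  3179/1080 10619/3600 203/80 431/180

Answer: 3179/1080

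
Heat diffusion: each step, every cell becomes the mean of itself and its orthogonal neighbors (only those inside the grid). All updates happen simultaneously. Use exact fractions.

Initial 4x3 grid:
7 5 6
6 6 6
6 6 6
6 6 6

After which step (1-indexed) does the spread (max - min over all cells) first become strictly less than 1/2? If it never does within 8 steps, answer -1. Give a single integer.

Answer: 2

Derivation:
Step 1: max=25/4, min=17/3, spread=7/12
Step 2: max=73/12, min=88/15, spread=13/60
  -> spread < 1/2 first at step 2
Step 3: max=14501/2400, min=793/135, spread=3629/21600
Step 4: max=144469/24000, min=191999/32400, spread=60683/648000
Step 5: max=1298189/216000, min=5766053/972000, spread=30319/388800
Step 6: max=38889233/6480000, min=346919047/58320000, spread=61681/1166400
Step 7: max=1166230361/194400000, min=10417052299/1749600000, spread=1580419/34992000
Step 8: max=69916774099/11664000000, min=625722082391/104976000000, spread=7057769/209952000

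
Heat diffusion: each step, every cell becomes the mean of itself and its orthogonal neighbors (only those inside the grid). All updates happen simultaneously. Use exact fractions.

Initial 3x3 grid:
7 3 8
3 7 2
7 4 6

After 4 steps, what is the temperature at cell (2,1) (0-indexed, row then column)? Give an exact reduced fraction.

Answer: 1068523/216000

Derivation:
Step 1: cell (2,1) = 6
Step 2: cell (2,1) = 277/60
Step 3: cell (2,1) = 4721/900
Step 4: cell (2,1) = 1068523/216000
Full grid after step 4:
  674251/129600 4307467/864000 165769/32400
  5644/1125 116419/22500 4240217/864000
  167819/32400 1068523/216000 72989/14400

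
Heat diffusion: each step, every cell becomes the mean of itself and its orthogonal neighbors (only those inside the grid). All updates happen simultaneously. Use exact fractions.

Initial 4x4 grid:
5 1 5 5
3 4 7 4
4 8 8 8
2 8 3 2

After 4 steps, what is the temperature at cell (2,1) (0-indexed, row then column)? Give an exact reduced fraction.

Answer: 922303/180000

Derivation:
Step 1: cell (2,1) = 32/5
Step 2: cell (2,1) = 273/50
Step 3: cell (2,1) = 31753/6000
Step 4: cell (2,1) = 922303/180000
Full grid after step 4:
  44671/10800 105811/24000 1045459/216000 65849/12960
  105851/24000 28663/6000 929131/180000 286681/54000
  1043707/216000 922303/180000 121921/22500 295319/54000
  323353/64800 70717/13500 146017/27000 88067/16200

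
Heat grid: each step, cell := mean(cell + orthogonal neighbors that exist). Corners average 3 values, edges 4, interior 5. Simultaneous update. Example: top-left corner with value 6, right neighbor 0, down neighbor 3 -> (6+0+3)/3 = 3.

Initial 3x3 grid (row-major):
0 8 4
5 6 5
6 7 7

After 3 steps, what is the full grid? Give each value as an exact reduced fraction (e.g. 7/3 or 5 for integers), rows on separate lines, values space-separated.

After step 1:
  13/3 9/2 17/3
  17/4 31/5 11/2
  6 13/2 19/3
After step 2:
  157/36 207/40 47/9
  1247/240 539/100 237/40
  67/12 751/120 55/9
After step 3:
  10607/2160 12089/2400 1469/270
  73909/14400 33533/6000 13589/2400
  1363/240 42017/7200 3293/540

Answer: 10607/2160 12089/2400 1469/270
73909/14400 33533/6000 13589/2400
1363/240 42017/7200 3293/540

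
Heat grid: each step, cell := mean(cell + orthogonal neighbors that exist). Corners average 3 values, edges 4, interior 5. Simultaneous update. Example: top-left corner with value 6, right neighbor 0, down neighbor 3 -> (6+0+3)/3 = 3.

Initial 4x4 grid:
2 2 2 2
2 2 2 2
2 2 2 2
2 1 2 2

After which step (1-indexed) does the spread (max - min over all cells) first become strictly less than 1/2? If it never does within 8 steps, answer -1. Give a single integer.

Step 1: max=2, min=5/3, spread=1/3
  -> spread < 1/2 first at step 1
Step 2: max=2, min=209/120, spread=31/120
Step 3: max=2, min=1949/1080, spread=211/1080
Step 4: max=2, min=199157/108000, spread=16843/108000
Step 5: max=17921/9000, min=1805357/972000, spread=130111/972000
Step 6: max=1072841/540000, min=54677633/29160000, spread=3255781/29160000
Step 7: max=1068893/540000, min=1649246309/874800000, spread=82360351/874800000
Step 8: max=191893559/97200000, min=49736683109/26244000000, spread=2074577821/26244000000

Answer: 1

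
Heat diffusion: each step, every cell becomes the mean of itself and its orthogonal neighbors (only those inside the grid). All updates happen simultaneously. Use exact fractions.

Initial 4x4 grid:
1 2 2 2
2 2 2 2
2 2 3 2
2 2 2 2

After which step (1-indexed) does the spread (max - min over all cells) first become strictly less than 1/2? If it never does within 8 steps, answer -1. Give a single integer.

Answer: 2

Derivation:
Step 1: max=9/4, min=5/3, spread=7/12
Step 2: max=111/50, min=31/18, spread=112/225
  -> spread < 1/2 first at step 2
Step 3: max=5167/2400, min=391/216, spread=7403/21600
Step 4: max=23171/10800, min=60287/32400, spread=4613/16200
Step 5: max=689669/324000, min=1841561/972000, spread=113723/486000
Step 6: max=20611667/9720000, min=11211187/5832000, spread=2889533/14580000
Step 7: max=614554817/291600000, min=339679873/174960000, spread=72632543/437400000
Step 8: max=18348900371/8748000000, min=51379780607/26244000000, spread=1833460253/13122000000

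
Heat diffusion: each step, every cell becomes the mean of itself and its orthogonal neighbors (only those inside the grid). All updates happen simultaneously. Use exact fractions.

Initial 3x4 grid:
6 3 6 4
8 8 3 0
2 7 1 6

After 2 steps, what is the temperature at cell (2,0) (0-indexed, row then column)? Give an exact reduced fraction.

Step 1: cell (2,0) = 17/3
Step 2: cell (2,0) = 97/18
Full grid after step 2:
  209/36 1273/240 1001/240 127/36
  347/60 513/100 209/50 751/240
  97/18 1213/240 881/240 59/18

Answer: 97/18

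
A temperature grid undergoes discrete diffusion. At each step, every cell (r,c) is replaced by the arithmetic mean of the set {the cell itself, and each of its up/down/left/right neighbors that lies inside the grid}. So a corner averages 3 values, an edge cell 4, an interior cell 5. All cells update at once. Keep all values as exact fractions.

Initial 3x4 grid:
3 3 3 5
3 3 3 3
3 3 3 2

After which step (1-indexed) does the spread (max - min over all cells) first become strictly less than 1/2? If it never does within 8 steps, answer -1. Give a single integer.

Step 1: max=11/3, min=8/3, spread=1
Step 2: max=125/36, min=137/48, spread=89/144
Step 3: max=1427/432, min=4241/1440, spread=1547/4320
  -> spread < 1/2 first at step 3
Step 4: max=83827/25920, min=857/288, spread=6697/25920
Step 5: max=4946249/1555200, min=43033/14400, spread=59737/311040
Step 6: max=293976211/93312000, min=3887123/1296000, spread=2820671/18662400
Step 7: max=17512209089/5598720000, min=117110581/38880000, spread=25931417/223948800
Step 8: max=1045774982851/335923200000, min=391661003/129600000, spread=1223586523/13436928000

Answer: 3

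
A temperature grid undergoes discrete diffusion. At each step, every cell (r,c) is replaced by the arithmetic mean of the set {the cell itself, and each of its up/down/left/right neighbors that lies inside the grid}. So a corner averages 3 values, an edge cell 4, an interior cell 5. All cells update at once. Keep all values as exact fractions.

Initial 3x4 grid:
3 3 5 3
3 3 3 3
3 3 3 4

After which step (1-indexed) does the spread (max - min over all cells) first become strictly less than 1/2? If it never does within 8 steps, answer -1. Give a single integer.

Step 1: max=11/3, min=3, spread=2/3
Step 2: max=211/60, min=3, spread=31/60
Step 3: max=7489/2160, min=145/48, spread=241/540
  -> spread < 1/2 first at step 3
Step 4: max=440963/129600, min=22151/7200, spread=8449/25920
Step 5: max=26262757/7776000, min=669977/216000, spread=428717/1555200
Step 6: max=1561186943/466560000, min=20297819/6480000, spread=3989759/18662400
Step 7: max=93139228837/27993600000, min=612611273/194400000, spread=196928221/1119744000
Step 8: max=5558476854383/1679616000000, min=18481533191/5832000000, spread=1886362363/13436928000

Answer: 3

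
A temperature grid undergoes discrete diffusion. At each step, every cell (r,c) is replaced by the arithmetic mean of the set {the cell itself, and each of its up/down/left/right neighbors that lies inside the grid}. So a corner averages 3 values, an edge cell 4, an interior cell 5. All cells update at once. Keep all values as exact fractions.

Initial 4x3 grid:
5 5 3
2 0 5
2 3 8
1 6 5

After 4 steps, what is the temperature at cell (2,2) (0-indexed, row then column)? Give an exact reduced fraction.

Step 1: cell (2,2) = 21/4
Step 2: cell (2,2) = 1163/240
Step 3: cell (2,2) = 31793/7200
Step 4: cell (2,2) = 912581/216000
Full grid after step 4:
  139567/43200 3037139/864000 492301/129600
  25413/8000 1276321/360000 853901/216000
  78259/24000 1338871/360000 912581/216000
  147817/43200 3392909/864000 565651/129600

Answer: 912581/216000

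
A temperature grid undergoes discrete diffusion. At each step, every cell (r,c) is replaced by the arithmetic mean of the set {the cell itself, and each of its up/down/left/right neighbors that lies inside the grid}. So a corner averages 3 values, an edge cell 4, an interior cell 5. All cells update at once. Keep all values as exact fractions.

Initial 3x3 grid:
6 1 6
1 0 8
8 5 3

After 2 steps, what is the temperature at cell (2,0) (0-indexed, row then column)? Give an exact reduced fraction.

Step 1: cell (2,0) = 14/3
Step 2: cell (2,0) = 149/36
Full grid after step 2:
  29/9 167/48 25/6
  169/48 73/20 211/48
  149/36 17/4 163/36

Answer: 149/36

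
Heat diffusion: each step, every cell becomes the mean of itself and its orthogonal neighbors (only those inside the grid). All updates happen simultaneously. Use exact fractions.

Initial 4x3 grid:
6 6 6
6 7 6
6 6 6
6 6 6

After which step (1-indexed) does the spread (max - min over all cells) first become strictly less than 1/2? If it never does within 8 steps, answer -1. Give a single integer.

Step 1: max=25/4, min=6, spread=1/4
  -> spread < 1/2 first at step 1
Step 2: max=623/100, min=6, spread=23/100
Step 3: max=29611/4800, min=2413/400, spread=131/960
Step 4: max=265751/43200, min=43591/7200, spread=841/8640
Step 5: max=106222051/17280000, min=8733373/1440000, spread=56863/691200
Step 6: max=954654341/155520000, min=78749543/12960000, spread=386393/6220800
Step 7: max=381641723131/62208000000, min=31524358813/5184000000, spread=26795339/497664000
Step 8: max=22878695714129/3732480000000, min=1893326149667/311040000000, spread=254051069/5971968000

Answer: 1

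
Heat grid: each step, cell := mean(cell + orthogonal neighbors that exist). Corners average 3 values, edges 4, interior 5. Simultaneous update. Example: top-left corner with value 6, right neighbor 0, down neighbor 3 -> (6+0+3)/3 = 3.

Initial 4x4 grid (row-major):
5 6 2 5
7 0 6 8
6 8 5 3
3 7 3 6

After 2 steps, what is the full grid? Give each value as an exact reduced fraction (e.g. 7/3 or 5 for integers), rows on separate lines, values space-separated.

Answer: 55/12 97/20 43/10 61/12
219/40 451/100 497/100 101/20
631/120 537/100 503/100 5
199/36 631/120 39/8 59/12

Derivation:
After step 1:
  6 13/4 19/4 5
  9/2 27/5 21/5 11/2
  6 26/5 5 11/2
  16/3 21/4 21/4 4
After step 2:
  55/12 97/20 43/10 61/12
  219/40 451/100 497/100 101/20
  631/120 537/100 503/100 5
  199/36 631/120 39/8 59/12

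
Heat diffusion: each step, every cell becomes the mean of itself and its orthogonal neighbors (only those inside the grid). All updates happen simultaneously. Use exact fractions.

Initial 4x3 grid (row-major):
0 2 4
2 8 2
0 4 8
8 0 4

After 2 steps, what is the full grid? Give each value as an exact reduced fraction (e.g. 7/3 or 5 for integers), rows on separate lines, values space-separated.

After step 1:
  4/3 7/2 8/3
  5/2 18/5 11/2
  7/2 4 9/2
  8/3 4 4
After step 2:
  22/9 111/40 35/9
  41/15 191/50 61/15
  19/6 98/25 9/2
  61/18 11/3 25/6

Answer: 22/9 111/40 35/9
41/15 191/50 61/15
19/6 98/25 9/2
61/18 11/3 25/6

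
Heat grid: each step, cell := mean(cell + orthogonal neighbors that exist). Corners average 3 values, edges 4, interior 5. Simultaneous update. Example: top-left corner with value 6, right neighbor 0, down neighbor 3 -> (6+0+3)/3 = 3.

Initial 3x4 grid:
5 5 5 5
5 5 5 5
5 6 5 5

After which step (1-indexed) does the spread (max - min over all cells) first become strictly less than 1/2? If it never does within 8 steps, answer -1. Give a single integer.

Answer: 1

Derivation:
Step 1: max=16/3, min=5, spread=1/3
  -> spread < 1/2 first at step 1
Step 2: max=631/120, min=5, spread=31/120
Step 3: max=5611/1080, min=5, spread=211/1080
Step 4: max=556897/108000, min=9047/1800, spread=14077/108000
Step 5: max=5000407/972000, min=543683/108000, spread=5363/48600
Step 6: max=149540809/29160000, min=302869/60000, spread=93859/1166400
Step 7: max=8958274481/1749600000, min=491336467/97200000, spread=4568723/69984000
Step 8: max=536660435629/104976000000, min=14761618889/2916000000, spread=8387449/167961600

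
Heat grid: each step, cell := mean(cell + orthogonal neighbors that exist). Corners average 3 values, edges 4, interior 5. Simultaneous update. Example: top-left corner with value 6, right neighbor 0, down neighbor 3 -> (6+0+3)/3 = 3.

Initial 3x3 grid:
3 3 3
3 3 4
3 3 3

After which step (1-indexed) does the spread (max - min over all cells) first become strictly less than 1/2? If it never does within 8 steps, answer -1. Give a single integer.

Step 1: max=10/3, min=3, spread=1/3
  -> spread < 1/2 first at step 1
Step 2: max=787/240, min=3, spread=67/240
Step 3: max=6917/2160, min=607/200, spread=1807/10800
Step 4: max=2749963/864000, min=16561/5400, spread=33401/288000
Step 5: max=24557933/7776000, min=1663391/540000, spread=3025513/38880000
Step 6: max=9796126867/3110400000, min=89155949/28800000, spread=53531/995328
Step 7: max=585904925849/186624000000, min=24119116051/7776000000, spread=450953/11943936
Step 8: max=35101223560603/11197440000000, min=2900368610519/933120000000, spread=3799043/143327232

Answer: 1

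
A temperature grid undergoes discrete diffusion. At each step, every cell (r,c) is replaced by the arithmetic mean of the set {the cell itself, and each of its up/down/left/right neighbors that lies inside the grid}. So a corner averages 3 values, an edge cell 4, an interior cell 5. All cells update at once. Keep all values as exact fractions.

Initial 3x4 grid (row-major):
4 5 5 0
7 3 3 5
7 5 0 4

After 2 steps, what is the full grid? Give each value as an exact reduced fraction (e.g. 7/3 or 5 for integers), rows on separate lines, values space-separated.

Answer: 89/18 523/120 421/120 115/36
1291/240 421/100 341/100 47/15
46/9 1061/240 259/80 3

Derivation:
After step 1:
  16/3 17/4 13/4 10/3
  21/4 23/5 16/5 3
  19/3 15/4 3 3
After step 2:
  89/18 523/120 421/120 115/36
  1291/240 421/100 341/100 47/15
  46/9 1061/240 259/80 3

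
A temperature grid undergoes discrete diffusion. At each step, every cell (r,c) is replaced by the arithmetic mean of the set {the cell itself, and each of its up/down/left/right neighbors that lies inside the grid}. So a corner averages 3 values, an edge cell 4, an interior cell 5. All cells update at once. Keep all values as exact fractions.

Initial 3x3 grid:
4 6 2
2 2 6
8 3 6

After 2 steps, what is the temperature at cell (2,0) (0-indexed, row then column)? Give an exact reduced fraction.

Step 1: cell (2,0) = 13/3
Step 2: cell (2,0) = 157/36
Full grid after step 2:
  23/6 479/120 73/18
  121/30 401/100 131/30
  157/36 1073/240 55/12

Answer: 157/36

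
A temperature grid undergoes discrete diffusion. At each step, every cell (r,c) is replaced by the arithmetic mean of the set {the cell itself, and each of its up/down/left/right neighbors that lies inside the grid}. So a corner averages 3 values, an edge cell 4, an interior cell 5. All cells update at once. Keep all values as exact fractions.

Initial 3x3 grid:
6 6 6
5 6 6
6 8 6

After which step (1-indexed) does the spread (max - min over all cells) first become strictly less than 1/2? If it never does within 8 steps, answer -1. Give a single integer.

Step 1: max=20/3, min=17/3, spread=1
Step 2: max=257/40, min=209/36, spread=223/360
Step 3: max=6851/1080, min=12787/2160, spread=61/144
  -> spread < 1/2 first at step 3
Step 4: max=405907/64800, min=773489/129600, spread=511/1728
Step 5: max=24212279/3888000, min=46808683/7776000, spread=4309/20736
Step 6: max=1444714063/233280000, min=2821375001/466560000, spread=36295/248832
Step 7: max=86401155611/13996800000, min=169935689347/27993600000, spread=305773/2985984
Step 8: max=5170629952267/839808000000, min=10220512201409/1679616000000, spread=2575951/35831808

Answer: 3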